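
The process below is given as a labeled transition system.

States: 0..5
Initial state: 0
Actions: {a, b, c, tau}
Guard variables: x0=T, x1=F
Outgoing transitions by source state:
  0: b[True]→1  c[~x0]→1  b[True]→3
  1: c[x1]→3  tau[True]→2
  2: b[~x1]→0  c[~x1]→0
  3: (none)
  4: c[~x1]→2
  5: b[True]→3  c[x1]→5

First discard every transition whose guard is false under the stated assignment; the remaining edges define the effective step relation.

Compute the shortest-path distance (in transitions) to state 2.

Layered search for 2:
  Layer 0: {0}
  Layer 1: {1,3}
  Layer 2: {2}
first hit 2 at d=2 via b·tau

Answer: 2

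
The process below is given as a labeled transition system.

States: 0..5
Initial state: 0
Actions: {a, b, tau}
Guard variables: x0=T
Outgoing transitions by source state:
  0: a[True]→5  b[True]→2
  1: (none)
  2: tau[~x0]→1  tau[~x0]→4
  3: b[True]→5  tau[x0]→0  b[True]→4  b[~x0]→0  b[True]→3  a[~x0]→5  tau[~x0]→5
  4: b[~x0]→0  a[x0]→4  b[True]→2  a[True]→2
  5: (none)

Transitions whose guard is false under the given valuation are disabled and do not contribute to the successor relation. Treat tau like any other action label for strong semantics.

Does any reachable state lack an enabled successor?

Answer: DEADLOCK at state 2

Working:
Reachable = {0,2,5}
  0: a→5  b→2  [2 exit(s)]
  2: ∅  [no exit]
  5: ∅  [no exit]
Path to 2: b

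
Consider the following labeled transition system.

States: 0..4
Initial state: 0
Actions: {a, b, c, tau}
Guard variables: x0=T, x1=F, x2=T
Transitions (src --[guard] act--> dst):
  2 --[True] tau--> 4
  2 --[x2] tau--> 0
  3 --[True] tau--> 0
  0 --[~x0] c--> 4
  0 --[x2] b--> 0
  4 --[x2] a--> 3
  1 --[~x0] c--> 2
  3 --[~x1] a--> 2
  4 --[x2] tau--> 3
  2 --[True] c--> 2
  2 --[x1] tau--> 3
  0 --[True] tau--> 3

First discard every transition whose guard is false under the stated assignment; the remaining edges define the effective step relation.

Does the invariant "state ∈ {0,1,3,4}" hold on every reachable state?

Allowed set {0,1,3,4}
Reachable = {0,2,3,4}
  0: safe
  2: outside
  3: safe
  4: safe
reach 2 via tau·a — violates

Answer: INVARIANT VIOLATED at state 2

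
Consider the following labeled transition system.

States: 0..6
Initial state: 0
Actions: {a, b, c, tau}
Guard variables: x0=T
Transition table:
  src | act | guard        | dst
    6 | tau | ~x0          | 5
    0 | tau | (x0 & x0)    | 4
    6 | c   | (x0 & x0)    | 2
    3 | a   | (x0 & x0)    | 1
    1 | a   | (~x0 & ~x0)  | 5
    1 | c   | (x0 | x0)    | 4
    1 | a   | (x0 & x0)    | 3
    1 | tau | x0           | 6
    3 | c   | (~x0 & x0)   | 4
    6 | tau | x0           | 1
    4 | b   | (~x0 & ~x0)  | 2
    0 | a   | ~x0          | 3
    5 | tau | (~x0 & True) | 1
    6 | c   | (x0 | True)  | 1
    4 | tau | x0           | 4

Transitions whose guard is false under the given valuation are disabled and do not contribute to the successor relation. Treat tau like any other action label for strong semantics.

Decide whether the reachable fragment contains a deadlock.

Answer: DEADLOCK-FREE

Analysis:
Reach set: {0,4}
  0: tau→4  [1 exit(s)]
  4: tau→4  [1 exit(s)]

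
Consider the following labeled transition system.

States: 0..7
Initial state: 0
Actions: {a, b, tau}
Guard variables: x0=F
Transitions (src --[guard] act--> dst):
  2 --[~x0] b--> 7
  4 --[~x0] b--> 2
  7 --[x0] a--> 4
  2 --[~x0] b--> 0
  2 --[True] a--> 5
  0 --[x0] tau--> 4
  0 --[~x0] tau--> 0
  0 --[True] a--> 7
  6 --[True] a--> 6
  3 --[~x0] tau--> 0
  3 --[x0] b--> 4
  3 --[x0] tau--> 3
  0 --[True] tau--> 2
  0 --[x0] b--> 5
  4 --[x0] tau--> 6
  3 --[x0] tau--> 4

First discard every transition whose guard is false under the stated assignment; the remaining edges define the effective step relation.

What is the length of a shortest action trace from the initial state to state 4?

Answer: UNREACHABLE

Analysis:
Layered search for 4:
  L0 = {0}
  L1 = {2,7}
  L2 = {5}
4 never appears.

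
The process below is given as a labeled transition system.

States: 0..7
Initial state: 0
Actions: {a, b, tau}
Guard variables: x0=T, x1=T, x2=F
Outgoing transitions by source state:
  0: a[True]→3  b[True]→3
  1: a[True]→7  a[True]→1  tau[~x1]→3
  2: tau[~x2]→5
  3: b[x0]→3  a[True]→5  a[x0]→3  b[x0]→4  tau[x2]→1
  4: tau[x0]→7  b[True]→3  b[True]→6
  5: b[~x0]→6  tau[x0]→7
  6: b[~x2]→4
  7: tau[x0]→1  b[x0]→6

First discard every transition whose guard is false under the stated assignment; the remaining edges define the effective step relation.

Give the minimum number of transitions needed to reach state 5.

BFS to 5:
  Layer 0: {0}
  Layer 1: {3}
  Layer 2: {4,5}
depth(5)=2, e.g. a·a

Answer: 2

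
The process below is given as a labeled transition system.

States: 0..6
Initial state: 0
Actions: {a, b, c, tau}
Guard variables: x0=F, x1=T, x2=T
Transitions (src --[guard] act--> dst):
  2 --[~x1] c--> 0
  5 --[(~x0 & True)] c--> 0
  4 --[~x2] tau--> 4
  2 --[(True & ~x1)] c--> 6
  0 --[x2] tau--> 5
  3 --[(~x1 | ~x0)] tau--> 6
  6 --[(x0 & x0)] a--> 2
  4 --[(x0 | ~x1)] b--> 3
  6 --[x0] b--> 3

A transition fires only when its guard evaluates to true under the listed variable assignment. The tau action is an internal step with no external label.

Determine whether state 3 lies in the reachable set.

Answer: UNREACHABLE

Trace:
Guard filter leaves 3 enabled edge(s).
L0 = {0}
L1 = {5}  cumulative {0,5}
Reach set: {0,5}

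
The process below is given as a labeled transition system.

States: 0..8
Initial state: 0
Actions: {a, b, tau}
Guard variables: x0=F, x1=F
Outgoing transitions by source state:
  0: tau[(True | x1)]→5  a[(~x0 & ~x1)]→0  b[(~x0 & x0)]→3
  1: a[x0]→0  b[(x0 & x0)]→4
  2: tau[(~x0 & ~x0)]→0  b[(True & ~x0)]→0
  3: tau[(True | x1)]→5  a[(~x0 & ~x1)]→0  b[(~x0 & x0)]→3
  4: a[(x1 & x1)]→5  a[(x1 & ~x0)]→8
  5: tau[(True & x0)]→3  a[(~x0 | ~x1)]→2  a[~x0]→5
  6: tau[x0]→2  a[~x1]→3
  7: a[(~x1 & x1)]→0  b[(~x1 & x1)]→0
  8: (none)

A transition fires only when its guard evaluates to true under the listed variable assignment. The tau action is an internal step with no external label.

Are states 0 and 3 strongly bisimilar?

Answer: BISIMILAR

Analysis:
Refine partition for ~:
  P[0] = {{0,1,2,3,4,5,6,7,8}}
  P[1] = {{0,3},{1,4,7,8},{2},{5,6}}
  P[2] = {{0,3},{1,4,7,8},{2},{5},{6}}
stable after 3 split(s): 5 block(s)
class of 0: {0,3}; class of 3: {0,3}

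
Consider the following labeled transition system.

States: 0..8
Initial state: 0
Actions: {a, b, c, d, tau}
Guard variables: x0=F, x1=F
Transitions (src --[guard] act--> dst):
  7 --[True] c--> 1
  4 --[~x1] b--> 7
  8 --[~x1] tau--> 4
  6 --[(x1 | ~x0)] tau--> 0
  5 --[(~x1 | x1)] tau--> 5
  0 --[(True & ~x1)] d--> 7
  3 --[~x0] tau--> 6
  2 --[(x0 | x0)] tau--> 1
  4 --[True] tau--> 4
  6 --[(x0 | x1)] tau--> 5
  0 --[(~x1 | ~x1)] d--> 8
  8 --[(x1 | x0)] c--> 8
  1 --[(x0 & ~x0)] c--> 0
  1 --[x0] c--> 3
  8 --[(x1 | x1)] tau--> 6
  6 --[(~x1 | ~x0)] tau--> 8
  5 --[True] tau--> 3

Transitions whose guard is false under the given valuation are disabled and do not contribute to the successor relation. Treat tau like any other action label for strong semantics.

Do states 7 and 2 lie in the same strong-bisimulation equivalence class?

Compute ~ classes (split until stable):
  P[0] = {{0,1,2,3,4,5,6,7,8}}
  P[1] = {{0},{1,2},{3,5,6,8},{4},{7}}
  P[2] = {{0},{1,2},{3,5},{4},{6},{7},{8}}
  P[3] = {{0},{1,2},{3},{4},{5},{6},{7},{8}}
stable after 4 split(s): 8 block(s)
class of 7: {7}; class of 2: {1,2}

Answer: NOT BISIMILAR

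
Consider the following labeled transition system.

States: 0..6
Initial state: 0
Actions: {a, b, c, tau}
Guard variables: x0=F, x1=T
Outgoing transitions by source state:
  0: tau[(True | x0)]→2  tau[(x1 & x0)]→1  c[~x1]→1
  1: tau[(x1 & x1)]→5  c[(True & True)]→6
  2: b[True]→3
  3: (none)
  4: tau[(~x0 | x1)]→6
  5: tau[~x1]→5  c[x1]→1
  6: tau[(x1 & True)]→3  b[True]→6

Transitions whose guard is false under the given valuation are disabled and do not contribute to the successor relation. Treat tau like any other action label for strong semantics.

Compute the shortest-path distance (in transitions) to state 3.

Breadth-first toward 3:
  depth 0: {0}
  depth 1: {2}
  depth 2: {3}
first hit 3 at d=2 via tau·b

Answer: 2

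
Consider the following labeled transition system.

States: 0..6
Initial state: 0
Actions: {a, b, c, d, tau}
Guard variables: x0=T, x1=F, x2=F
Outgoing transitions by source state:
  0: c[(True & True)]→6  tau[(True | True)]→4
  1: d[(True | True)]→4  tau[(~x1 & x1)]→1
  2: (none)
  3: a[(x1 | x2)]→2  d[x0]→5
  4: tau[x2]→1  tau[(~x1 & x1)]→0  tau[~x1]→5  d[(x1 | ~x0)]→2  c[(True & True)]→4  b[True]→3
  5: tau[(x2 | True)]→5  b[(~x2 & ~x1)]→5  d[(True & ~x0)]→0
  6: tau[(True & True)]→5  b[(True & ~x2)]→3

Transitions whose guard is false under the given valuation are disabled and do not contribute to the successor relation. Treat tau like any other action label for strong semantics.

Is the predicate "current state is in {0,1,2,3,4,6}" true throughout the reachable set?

Answer: INVARIANT VIOLATED at state 5

Analysis:
Allowed set {0,1,2,3,4,6}
Reachable = {0,3,4,5,6}
  0: safe
  3: safe
  4: safe
  5: VIOLATES
  6: safe
reach 5 via c·tau — violates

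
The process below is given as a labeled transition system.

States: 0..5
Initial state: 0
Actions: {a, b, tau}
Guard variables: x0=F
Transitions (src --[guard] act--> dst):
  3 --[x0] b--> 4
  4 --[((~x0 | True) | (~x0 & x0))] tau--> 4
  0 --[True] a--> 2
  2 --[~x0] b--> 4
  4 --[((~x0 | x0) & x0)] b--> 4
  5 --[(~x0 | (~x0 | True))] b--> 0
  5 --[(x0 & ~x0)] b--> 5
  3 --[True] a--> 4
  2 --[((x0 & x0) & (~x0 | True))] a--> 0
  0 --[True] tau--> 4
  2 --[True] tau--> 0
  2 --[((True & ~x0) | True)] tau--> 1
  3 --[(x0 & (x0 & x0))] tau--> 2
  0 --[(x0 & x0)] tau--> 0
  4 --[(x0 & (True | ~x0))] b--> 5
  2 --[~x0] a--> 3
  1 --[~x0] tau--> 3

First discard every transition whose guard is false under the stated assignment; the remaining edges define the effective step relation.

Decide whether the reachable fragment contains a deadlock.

R = {0,1,2,3,4}
  0: a→2  tau→4  [2 out]
  1: tau→3  [1 out]
  2: a→3  b→4  tau→0  tau→1  [4 out]
  3: a→4  [1 out]
  4: tau→4  [1 out]

Answer: DEADLOCK-FREE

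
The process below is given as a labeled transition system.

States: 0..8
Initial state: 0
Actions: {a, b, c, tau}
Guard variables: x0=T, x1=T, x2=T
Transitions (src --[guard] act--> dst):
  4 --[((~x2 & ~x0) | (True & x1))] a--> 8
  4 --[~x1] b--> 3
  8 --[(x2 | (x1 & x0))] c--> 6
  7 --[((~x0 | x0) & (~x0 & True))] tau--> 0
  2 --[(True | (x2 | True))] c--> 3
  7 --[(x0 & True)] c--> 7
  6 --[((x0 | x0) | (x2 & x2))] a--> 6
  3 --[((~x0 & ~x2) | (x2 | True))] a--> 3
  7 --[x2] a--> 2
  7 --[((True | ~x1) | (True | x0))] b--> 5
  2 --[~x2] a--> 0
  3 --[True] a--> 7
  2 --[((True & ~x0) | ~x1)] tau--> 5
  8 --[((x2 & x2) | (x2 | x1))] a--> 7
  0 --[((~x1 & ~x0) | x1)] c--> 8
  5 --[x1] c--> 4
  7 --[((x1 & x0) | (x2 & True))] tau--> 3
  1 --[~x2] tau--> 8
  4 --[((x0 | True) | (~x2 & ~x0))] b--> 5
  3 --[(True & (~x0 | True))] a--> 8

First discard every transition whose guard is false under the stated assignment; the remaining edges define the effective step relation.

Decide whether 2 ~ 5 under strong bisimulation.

Answer: NOT BISIMILAR

Analysis:
Compute ~ classes (split until stable):
  π0 = {{0,1,2,3,4,5,6,7,8}}
  π1 = {{0,2,5},{1},{3,6},{4},{7},{8}}
  π2 = {{0},{1},{2},{3},{4},{5},{6},{7},{8}}
9 equivalence class(es) (converged in 3)
2∈{2}, 5∈{5}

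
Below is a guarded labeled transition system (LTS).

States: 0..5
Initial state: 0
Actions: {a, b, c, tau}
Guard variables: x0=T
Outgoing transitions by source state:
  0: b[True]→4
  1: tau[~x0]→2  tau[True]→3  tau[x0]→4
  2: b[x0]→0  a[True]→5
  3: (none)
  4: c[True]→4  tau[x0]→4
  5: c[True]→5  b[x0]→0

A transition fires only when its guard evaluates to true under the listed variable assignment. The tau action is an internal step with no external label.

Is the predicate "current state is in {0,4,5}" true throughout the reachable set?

Inv-set: {0,4,5}
Reachable = {0,4}
  0: ✓
  4: ✓

Answer: INVARIANT HOLDS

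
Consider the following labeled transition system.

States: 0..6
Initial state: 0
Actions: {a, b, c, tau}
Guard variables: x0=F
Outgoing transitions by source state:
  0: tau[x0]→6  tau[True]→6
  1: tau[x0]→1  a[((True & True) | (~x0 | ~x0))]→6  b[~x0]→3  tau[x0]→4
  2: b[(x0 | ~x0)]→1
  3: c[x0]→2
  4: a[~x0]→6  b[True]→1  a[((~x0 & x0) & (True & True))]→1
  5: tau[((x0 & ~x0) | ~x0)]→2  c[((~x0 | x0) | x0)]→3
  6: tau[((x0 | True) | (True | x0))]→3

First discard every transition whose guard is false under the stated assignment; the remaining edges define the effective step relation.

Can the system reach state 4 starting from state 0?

Answer: UNREACHABLE

Trace:
9 transition(s) survive guard evaluation.
depth 0: {0}
depth 1: {6}  cumulative {0,6}
depth 2: {3}  cumulative {0,3,6}
Reach set: {0,3,6}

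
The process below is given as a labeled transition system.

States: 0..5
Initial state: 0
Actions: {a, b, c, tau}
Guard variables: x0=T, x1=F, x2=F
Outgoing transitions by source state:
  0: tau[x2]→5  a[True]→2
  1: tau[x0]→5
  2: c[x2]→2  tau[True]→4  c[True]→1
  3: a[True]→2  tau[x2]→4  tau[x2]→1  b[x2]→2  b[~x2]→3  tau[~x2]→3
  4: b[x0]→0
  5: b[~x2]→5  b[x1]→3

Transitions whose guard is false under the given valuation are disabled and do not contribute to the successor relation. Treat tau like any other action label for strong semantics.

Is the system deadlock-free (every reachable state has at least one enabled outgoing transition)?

Answer: DEADLOCK-FREE

Trace:
Reachable = {0,1,2,4,5}
  0: a→2  [deg 1]
  1: tau→5  [deg 1]
  2: c→1  tau→4  [deg 2]
  4: b→0  [deg 1]
  5: b→5  [deg 1]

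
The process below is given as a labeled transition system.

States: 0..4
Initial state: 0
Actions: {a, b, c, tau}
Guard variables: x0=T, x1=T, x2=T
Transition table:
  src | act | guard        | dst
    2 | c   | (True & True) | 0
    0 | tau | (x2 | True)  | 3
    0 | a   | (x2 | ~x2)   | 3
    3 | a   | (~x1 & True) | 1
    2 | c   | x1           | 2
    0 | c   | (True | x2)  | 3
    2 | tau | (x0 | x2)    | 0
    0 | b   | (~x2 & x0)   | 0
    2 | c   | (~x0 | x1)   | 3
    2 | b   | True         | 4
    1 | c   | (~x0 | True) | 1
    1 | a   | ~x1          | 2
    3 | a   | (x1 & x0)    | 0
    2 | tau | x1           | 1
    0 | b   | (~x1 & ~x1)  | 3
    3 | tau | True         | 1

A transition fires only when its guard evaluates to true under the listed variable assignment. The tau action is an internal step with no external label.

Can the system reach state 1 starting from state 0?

12 transition(s) survive guard evaluation.
L0 = {0}
L1 = {3}  total {0,3}
L2 = {1}  total {0,1,3}
Reachable = {0,1,3}
Path to 1: tau·tau

Answer: REACHABLE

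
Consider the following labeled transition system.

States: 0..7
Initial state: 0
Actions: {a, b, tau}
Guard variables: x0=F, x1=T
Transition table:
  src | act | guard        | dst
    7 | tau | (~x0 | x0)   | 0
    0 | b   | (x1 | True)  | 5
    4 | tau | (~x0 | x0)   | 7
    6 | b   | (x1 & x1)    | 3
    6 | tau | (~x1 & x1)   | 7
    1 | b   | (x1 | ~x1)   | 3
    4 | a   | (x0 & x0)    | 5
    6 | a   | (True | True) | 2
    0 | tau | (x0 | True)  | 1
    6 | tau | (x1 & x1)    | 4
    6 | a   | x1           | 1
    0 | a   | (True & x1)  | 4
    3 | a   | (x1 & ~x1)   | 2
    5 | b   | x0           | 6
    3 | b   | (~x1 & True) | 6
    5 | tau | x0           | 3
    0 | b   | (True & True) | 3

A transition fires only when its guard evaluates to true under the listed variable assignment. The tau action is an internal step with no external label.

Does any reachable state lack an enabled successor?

R = {0,1,3,4,5,7}
  0: a→4  b→3  b→5  tau→1  [deg 4]
  1: b→3  [deg 1]
  3: ∅  [STUCK]
  4: tau→7  [deg 1]
  5: ∅  [STUCK]
  7: tau→0  [deg 1]
witness 3: b

Answer: DEADLOCK at state 3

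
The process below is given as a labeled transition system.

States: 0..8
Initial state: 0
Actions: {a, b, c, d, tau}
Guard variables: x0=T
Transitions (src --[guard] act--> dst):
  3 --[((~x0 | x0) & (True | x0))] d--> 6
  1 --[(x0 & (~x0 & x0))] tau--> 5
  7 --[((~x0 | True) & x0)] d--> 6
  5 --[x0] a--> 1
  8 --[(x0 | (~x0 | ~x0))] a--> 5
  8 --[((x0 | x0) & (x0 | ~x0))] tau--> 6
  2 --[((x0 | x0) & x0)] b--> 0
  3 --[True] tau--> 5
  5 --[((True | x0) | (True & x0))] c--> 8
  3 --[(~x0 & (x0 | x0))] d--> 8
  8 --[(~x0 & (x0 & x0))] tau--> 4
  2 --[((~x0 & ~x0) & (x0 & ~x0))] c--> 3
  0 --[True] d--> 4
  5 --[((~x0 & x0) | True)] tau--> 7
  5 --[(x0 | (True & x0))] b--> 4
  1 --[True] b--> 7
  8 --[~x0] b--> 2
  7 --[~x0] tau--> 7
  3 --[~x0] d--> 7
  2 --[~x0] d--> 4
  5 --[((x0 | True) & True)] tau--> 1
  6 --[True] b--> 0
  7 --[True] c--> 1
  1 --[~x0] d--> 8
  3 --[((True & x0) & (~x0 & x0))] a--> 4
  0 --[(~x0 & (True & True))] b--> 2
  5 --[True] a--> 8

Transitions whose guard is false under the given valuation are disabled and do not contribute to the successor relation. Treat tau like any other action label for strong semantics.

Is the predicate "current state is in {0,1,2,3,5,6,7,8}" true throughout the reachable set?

Answer: INVARIANT VIOLATED at state 4

Working:
Inv-set: {0,1,2,3,5,6,7,8}
Reachable = {0,4}
  0: ✓
  4: VIOLATES
reach 4 via d — violates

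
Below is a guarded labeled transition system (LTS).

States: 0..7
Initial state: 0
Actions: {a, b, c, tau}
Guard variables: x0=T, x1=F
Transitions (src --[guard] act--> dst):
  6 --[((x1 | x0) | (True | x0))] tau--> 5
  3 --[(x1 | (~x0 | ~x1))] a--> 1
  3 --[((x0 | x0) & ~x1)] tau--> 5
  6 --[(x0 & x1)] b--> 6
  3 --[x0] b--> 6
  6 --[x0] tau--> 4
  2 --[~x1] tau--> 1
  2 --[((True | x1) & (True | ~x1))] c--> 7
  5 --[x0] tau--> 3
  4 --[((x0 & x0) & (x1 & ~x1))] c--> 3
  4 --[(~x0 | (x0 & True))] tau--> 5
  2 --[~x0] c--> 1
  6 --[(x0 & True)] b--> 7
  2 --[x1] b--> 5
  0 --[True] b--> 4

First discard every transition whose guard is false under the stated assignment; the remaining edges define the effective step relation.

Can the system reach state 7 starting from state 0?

Answer: REACHABLE

Working:
Guard filter leaves 11 enabled edge(s).
depth 0: {0}
depth 1: {4}  now seen {0,4}
depth 2: {5}  now seen {0,4,5}
depth 3: {3}  now seen {0,3,4,5}
depth 4: {1,6}  now seen {0,1,3,4,5,6}
depth 5: {7}  now seen {0,1,3,4,5,6,7}
Reachable = {0,1,3,4,5,6,7}
Path to 7: b·tau·tau·b·b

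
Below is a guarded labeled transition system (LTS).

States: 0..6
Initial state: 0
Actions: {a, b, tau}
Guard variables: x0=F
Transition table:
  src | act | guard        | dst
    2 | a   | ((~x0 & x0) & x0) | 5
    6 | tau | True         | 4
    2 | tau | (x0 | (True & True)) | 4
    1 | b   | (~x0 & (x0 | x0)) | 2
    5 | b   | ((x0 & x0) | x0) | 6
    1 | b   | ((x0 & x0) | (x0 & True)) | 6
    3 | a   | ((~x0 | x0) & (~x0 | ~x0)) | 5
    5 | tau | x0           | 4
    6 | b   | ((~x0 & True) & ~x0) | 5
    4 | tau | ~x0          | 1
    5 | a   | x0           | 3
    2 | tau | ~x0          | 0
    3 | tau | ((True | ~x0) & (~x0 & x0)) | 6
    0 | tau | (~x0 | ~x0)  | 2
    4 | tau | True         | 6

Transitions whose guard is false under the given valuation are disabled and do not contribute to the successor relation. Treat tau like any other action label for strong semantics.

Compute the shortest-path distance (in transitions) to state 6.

Answer: 3

Trace:
BFS to 6:
  depth 0: {0}
  depth 1: {2}
  depth 2: {4}
  depth 3: {1,6}
first hit 6 at d=3 via tau·tau·tau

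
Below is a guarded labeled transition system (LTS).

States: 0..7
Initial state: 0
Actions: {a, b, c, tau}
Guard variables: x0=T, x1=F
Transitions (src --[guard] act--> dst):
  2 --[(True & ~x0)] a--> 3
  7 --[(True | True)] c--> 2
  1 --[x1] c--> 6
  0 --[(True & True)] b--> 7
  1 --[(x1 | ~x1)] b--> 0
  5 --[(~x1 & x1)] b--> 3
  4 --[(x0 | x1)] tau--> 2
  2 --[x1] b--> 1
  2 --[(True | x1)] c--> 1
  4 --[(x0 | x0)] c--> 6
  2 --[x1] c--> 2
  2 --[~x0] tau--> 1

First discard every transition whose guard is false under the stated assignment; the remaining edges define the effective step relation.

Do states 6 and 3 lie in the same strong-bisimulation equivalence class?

Refine partition for ~:
  round 0: {{0,1,2,3,4,5,6,7}}
  round 1: {{0,1},{2,7},{3,5,6},{4}}
  round 2: {{0},{1},{2},{3,5,6},{4},{7}}
6 equivalence class(es) (converged in 3)
class of 6: {3,5,6}; class of 3: {3,5,6}

Answer: BISIMILAR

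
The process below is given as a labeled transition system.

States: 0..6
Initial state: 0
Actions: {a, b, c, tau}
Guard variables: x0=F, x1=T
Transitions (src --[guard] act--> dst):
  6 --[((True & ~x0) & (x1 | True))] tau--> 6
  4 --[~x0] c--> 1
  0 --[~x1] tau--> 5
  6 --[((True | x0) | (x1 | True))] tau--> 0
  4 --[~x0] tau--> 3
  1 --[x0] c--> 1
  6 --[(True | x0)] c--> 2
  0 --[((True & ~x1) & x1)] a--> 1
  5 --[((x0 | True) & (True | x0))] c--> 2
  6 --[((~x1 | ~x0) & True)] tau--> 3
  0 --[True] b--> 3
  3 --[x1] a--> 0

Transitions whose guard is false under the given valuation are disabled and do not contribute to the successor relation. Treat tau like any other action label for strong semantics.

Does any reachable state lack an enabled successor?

R = {0,3}
  0: b→3  [1 exit(s)]
  3: a→0  [1 exit(s)]

Answer: DEADLOCK-FREE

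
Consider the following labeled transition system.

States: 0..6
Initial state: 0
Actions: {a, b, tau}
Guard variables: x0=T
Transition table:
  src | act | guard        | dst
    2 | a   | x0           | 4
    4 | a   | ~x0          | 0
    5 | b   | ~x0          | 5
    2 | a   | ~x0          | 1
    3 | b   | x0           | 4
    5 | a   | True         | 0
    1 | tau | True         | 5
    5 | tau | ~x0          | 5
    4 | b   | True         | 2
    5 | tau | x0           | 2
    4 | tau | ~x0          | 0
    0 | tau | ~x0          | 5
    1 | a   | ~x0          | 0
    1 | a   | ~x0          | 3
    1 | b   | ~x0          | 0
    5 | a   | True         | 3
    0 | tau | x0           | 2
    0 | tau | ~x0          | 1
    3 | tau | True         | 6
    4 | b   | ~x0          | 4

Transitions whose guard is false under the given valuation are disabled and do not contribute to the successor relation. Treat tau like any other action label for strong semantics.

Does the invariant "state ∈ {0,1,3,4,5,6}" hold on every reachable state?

Answer: INVARIANT VIOLATED at state 2

Trace:
Safe = {0,1,3,4,5,6}
Reach set: {0,2,4}
  0: ✓
  2: outside
  4: ✓
counterexample path to 2: tau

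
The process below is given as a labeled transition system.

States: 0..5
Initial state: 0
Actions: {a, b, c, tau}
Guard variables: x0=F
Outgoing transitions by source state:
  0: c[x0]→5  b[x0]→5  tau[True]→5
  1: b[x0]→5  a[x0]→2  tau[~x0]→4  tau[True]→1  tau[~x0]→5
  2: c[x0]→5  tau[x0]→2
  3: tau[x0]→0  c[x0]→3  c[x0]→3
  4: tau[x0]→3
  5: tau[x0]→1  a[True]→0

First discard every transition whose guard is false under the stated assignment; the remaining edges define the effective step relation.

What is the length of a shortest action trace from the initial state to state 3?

Breadth-first toward 3:
  depth 0: {0}
  depth 1: {5}
3 never appears.

Answer: UNREACHABLE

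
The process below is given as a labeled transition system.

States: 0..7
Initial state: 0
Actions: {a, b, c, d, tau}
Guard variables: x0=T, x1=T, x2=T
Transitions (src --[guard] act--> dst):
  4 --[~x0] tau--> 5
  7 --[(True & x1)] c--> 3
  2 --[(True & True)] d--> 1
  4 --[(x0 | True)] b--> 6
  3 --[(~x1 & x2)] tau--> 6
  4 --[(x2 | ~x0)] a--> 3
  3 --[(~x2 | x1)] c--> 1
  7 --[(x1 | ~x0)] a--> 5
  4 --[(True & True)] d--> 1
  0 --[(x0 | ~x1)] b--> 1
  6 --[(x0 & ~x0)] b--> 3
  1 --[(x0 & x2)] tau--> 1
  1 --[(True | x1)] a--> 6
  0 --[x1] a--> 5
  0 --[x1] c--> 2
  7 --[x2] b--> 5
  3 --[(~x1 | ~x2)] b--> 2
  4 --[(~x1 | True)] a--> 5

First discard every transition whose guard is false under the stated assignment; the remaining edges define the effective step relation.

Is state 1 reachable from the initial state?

Guard filter leaves 14 enabled edge(s).
L0 = {0}
L1 = {1,2,5}  cumulative {0,1,2,5}
L2 = {6}  cumulative {0,1,2,5,6}
Reach set: {0,1,2,5,6}
Path to 1: b

Answer: REACHABLE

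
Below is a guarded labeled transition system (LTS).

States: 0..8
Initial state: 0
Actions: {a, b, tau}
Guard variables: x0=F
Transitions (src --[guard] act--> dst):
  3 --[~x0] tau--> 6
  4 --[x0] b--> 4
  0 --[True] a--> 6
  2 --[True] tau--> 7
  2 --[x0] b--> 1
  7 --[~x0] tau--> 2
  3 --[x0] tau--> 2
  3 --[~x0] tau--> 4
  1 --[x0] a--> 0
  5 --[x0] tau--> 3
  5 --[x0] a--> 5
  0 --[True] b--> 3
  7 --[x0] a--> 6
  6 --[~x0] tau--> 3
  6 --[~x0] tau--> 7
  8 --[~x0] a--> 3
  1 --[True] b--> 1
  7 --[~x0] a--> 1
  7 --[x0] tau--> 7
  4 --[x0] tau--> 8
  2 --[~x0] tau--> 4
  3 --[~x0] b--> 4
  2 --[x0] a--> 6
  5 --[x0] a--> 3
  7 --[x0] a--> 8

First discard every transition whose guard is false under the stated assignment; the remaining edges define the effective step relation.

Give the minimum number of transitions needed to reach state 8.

Answer: UNREACHABLE

Analysis:
Breadth-first toward 8:
  Layer 0: {0}
  Layer 1: {3,6}
  Layer 2: {4,7}
  Layer 3: {1,2}
8 never appears.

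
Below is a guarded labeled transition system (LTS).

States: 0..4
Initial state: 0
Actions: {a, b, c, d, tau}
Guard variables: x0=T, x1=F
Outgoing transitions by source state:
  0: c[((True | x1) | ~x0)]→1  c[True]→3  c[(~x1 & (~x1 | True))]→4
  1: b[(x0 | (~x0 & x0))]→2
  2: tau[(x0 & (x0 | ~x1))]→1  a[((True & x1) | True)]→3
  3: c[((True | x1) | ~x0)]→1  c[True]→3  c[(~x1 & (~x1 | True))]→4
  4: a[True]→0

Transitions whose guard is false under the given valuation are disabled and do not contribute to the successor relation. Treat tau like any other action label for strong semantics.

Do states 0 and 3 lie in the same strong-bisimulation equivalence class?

Answer: BISIMILAR

Trace:
Compute ~ classes (split until stable):
  π0 = {{0,1,2,3,4}}
  π1 = {{0,3},{1},{2},{4}}
stable after 2 split(s): 4 block(s)
0∈{0,3}, 3∈{0,3}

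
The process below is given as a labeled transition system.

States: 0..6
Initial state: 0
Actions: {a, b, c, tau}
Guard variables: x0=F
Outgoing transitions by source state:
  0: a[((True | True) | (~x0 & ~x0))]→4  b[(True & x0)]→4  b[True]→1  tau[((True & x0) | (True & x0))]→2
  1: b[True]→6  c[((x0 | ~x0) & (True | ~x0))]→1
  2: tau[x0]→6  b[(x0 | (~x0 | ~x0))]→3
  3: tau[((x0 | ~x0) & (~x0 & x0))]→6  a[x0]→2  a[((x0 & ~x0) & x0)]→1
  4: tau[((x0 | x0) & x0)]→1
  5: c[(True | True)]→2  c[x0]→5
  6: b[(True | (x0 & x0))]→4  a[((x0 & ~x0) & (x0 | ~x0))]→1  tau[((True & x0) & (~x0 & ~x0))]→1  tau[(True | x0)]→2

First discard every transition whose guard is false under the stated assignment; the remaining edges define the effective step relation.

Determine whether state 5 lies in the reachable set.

8 transition(s) survive guard evaluation.
Layer 0: {0}
Layer 1: {1,4}  total {0,1,4}
Layer 2: {6}  total {0,1,4,6}
Layer 3: {2}  total {0,1,2,4,6}
Layer 4: {3}  total {0,1,2,3,4,6}
Reach set: {0,1,2,3,4,6}

Answer: UNREACHABLE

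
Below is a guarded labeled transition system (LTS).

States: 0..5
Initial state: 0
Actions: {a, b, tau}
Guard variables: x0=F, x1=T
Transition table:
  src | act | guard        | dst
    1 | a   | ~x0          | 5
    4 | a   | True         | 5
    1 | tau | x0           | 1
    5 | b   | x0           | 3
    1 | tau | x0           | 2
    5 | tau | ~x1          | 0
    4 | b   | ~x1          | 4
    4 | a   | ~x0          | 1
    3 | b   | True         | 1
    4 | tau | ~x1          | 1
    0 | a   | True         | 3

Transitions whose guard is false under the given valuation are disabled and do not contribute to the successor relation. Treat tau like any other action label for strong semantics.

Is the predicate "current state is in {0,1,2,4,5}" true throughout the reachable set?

Answer: INVARIANT VIOLATED at state 3

Trace:
Safe = {0,1,2,4,5}
Reach set: {0,1,3,5}
  0: ok
  1: ok
  3: VIOLATES
  5: ok
witness against invariant: a → 3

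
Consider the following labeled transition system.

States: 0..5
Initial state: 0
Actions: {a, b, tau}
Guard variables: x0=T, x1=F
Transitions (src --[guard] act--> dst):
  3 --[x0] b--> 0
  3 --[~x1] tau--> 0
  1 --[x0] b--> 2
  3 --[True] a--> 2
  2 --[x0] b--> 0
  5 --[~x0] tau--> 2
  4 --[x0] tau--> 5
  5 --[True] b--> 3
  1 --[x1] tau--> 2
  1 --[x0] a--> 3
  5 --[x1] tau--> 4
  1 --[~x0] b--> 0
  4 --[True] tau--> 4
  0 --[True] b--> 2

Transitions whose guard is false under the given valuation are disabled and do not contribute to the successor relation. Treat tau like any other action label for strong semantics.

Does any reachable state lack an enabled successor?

Answer: DEADLOCK-FREE

Trace:
Reach set: {0,2}
  0: b→2  [1 out]
  2: b→0  [1 out]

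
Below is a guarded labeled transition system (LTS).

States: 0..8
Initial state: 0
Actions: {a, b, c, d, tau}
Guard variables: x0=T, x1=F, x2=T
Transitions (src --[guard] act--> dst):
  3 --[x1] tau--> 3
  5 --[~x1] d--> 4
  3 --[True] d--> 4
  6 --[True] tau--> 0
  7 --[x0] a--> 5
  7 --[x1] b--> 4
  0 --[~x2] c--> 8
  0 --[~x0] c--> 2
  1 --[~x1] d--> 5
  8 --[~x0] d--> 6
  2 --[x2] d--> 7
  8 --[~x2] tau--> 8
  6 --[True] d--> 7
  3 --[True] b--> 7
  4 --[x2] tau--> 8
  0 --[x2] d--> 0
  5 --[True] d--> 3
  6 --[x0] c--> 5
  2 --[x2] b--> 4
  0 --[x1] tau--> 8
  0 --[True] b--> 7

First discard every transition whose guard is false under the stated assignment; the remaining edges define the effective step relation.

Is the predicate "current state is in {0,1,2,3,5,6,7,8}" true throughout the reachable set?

Allowed set {0,1,2,3,5,6,7,8}
Reach set: {0,3,4,5,7,8}
  0: ok
  3: ok
  4: VIOLATES
  5: ok
  7: ok
  8: ok
counterexample path to 4: b·a·d

Answer: INVARIANT VIOLATED at state 4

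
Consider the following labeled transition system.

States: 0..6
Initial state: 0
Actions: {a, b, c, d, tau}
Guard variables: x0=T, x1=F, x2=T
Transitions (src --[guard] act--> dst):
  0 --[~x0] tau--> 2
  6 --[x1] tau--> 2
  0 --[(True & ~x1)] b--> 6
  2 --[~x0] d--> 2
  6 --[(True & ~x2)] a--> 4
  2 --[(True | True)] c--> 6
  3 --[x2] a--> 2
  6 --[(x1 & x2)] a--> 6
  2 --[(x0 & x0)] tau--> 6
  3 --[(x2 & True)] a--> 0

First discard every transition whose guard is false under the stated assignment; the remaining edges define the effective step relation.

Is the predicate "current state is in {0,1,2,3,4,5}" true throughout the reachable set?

Answer: INVARIANT VIOLATED at state 6

Analysis:
Inv-set: {0,1,2,3,4,5}
R = {0,6}
  0: ok
  6: outside
counterexample path to 6: b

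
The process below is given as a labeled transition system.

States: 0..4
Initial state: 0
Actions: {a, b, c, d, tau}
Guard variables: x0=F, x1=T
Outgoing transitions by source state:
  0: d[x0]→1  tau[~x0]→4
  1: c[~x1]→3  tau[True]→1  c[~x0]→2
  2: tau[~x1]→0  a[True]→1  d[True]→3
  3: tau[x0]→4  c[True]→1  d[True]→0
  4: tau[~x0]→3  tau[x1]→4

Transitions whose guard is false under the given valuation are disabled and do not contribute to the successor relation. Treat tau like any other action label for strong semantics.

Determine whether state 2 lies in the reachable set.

9 transition(s) survive guard evaluation.
L0 = {0}
L1 = {4}  total {0,4}
L2 = {3}  total {0,3,4}
L3 = {1}  total {0,1,3,4}
L4 = {2}  total {0,1,2,3,4}
R = {0,1,2,3,4}
witness 2: tau·tau·c·c

Answer: REACHABLE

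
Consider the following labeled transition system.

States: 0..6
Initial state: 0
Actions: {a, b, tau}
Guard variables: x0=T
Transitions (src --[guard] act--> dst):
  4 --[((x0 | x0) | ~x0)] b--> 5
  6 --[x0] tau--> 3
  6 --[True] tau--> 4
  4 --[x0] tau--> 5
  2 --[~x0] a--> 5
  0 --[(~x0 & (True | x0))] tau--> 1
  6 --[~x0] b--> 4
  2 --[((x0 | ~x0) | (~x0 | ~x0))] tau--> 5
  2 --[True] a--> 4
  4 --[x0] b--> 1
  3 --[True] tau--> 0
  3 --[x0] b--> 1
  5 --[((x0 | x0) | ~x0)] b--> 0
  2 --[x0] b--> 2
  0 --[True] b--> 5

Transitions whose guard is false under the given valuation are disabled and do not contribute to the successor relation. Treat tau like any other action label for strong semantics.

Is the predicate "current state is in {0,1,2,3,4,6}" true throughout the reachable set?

Answer: INVARIANT VIOLATED at state 5

Trace:
Inv-set: {0,1,2,3,4,6}
Reachable = {0,5}
  0: ok
  5: VIOLATES
witness against invariant: b → 5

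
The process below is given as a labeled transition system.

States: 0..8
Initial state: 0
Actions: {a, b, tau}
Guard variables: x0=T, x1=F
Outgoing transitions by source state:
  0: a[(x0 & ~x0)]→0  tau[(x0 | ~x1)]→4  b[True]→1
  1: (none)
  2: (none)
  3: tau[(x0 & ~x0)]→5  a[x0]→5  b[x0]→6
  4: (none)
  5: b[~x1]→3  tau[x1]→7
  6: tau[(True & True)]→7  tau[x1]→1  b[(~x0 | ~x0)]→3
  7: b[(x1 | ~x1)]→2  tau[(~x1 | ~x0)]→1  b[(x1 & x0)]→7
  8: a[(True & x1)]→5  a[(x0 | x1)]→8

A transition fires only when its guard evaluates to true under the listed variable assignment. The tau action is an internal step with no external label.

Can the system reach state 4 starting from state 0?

9 transition(s) survive guard evaluation.
depth 0: {0}
depth 1: {1,4}  cumulative {0,1,4}
Reachable = {0,1,4}
trace reaching 4: tau

Answer: REACHABLE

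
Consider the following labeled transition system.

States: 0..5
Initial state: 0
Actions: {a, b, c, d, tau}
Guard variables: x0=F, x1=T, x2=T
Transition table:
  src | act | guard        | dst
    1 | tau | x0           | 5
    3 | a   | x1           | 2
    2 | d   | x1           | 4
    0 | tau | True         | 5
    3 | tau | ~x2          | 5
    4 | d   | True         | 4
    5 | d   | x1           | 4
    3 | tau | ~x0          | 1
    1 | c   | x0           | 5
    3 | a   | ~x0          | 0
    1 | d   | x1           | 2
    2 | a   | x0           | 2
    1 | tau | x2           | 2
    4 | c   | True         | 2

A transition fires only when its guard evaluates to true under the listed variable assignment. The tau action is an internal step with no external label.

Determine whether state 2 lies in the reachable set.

Answer: REACHABLE

Analysis:
Guard filter leaves 10 enabled edge(s).
Layer 0: {0}
Layer 1: {5}  cumulative {0,5}
Layer 2: {4}  cumulative {0,4,5}
Layer 3: {2}  cumulative {0,2,4,5}
R = {0,2,4,5}
Path to 2: tau·d·c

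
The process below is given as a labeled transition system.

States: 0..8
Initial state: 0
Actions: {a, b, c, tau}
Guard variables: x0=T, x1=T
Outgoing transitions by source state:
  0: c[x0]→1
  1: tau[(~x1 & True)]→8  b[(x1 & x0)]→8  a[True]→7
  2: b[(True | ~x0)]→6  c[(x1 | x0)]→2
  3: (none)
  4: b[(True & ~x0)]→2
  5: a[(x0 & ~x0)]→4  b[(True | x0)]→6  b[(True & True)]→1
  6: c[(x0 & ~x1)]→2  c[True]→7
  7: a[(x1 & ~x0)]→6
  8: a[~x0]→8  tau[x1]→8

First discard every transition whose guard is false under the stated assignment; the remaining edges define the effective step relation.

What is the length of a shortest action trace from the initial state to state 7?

BFS to 7:
  Layer 0: {0}
  Layer 1: {1}
  Layer 2: {7,8}
first hit 7 at d=2 via c·a

Answer: 2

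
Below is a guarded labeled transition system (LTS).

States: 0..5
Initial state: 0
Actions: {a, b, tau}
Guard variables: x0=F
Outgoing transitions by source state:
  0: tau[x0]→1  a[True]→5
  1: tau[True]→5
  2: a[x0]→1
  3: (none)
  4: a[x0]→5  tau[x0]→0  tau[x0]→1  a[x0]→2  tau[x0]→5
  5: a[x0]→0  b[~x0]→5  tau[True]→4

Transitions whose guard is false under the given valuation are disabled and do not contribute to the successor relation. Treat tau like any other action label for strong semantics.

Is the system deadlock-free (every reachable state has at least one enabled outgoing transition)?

Answer: DEADLOCK at state 4

Working:
Reachable = {0,4,5}
  0: a→5  [1 out]
  4: ∅  [deadlock]
  5: b→5  tau→4  [2 out]
Path to 4: a·tau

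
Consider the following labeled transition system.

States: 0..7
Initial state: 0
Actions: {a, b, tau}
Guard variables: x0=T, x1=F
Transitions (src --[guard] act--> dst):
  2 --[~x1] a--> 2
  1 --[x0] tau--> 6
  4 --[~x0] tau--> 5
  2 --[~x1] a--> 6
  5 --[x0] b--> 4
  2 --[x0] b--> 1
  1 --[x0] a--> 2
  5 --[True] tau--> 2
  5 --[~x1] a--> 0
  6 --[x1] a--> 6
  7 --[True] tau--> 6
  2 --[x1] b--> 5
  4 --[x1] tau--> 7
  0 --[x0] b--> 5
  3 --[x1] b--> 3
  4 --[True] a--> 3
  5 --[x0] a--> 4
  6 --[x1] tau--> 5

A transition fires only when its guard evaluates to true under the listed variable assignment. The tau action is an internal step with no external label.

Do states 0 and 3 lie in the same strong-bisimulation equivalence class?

Answer: NOT BISIMILAR

Trace:
Bisimulation quotient by refinement:
  P[0] = {{0,1,2,3,4,5,6,7}}
  P[1] = {{0},{1},{2},{3,6},{4},{5},{7}}
7 equivalence class(es) (converged in 2)
0∈{0}, 3∈{3,6}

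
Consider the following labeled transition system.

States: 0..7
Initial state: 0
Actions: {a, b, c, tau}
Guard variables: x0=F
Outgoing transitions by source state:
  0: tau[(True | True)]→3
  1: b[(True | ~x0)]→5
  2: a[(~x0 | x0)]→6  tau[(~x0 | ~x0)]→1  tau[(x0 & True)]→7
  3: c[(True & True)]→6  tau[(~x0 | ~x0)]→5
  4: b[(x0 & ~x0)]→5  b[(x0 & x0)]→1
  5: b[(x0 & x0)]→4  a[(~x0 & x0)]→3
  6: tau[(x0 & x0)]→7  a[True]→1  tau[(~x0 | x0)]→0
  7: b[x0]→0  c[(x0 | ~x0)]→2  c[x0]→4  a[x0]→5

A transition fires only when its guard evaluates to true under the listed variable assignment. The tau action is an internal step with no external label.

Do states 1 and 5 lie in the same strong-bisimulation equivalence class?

Compute ~ classes (split until stable):
  π0 = {{0,1,2,3,4,5,6,7}}
  π1 = {{0},{1},{2,6},{3},{4,5},{7}}
  π2 = {{0},{1},{2},{3},{4,5},{6},{7}}
Fixed point at round 3; 7 class(es).
[1]={1}  [5]={4,5}

Answer: NOT BISIMILAR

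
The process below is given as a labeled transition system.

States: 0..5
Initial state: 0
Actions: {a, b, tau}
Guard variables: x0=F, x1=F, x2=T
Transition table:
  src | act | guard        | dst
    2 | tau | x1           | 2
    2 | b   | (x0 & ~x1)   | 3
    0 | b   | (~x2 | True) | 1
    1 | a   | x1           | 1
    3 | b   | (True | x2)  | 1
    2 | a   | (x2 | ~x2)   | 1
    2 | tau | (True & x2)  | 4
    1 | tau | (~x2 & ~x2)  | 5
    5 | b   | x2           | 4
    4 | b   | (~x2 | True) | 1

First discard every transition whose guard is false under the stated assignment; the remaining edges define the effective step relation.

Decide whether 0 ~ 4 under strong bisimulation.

Answer: BISIMILAR

Working:
Compute ~ classes (split until stable):
  π0 = {{0,1,2,3,4,5}}
  π1 = {{0,3,4,5},{1},{2}}
  π2 = {{0,3,4},{1},{2},{5}}
Fixed point at round 3; 4 class(es).
0∈{0,3,4}, 4∈{0,3,4}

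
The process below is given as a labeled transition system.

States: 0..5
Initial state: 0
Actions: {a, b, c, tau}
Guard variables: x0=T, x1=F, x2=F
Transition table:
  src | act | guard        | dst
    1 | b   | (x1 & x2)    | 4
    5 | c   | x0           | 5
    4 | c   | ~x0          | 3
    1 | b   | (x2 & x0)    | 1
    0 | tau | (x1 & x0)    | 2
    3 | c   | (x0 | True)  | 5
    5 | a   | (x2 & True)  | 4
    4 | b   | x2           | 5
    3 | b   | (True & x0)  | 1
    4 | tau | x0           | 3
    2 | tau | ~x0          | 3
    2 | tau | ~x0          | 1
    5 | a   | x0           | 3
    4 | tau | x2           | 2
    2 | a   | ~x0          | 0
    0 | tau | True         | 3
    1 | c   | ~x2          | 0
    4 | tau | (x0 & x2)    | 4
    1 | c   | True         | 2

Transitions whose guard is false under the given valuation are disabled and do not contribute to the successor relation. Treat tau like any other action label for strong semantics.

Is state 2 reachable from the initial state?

After dropping false guards: 8 live edges.
L0 = {0}
L1 = {3}  now seen {0,3}
L2 = {1,5}  now seen {0,1,3,5}
L3 = {2}  now seen {0,1,2,3,5}
R = {0,1,2,3,5}
Path to 2: tau·b·c

Answer: REACHABLE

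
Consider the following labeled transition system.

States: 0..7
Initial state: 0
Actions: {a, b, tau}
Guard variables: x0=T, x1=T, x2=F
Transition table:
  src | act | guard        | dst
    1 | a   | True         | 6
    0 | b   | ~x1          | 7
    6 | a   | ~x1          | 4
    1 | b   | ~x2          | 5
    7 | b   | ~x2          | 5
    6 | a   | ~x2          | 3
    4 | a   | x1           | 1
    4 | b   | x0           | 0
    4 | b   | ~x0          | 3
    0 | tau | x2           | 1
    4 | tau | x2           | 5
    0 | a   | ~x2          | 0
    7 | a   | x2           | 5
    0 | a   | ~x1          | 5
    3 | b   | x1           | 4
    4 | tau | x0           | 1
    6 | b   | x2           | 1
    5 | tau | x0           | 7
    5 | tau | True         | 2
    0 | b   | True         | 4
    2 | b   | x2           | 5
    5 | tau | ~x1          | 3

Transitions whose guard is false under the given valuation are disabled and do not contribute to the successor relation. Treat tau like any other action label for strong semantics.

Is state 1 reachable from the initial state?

After dropping false guards: 12 live edges.
L0 = {0}
L1 = {4}  cumulative {0,4}
L2 = {1}  cumulative {0,1,4}
L3 = {5,6}  cumulative {0,1,4,5,6}
L4 = {2,3,7}  cumulative {0,1,2,3,4,5,6,7}
R = {0,1,2,3,4,5,6,7}
trace reaching 1: b·a

Answer: REACHABLE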